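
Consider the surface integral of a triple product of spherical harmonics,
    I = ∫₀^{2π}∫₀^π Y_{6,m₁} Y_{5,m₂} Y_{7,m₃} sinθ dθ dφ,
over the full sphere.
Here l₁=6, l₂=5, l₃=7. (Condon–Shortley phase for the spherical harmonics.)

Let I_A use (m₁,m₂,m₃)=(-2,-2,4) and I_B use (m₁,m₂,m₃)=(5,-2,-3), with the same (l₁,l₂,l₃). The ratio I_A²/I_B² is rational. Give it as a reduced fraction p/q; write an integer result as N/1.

Shared (l₁,l₂,l₃)=(6,5,7): N and (l;000)² cancel in I_A²/I_B².
A: Δ = 4!·8!·6!/19! = 1/174594420; Racah Σ t=0..3: t=0:+1/34836480 t=1:−1/1451520 t=2:+1/691200 t=3:−1/3110400 = 1/2150400; ⇒ 3j(6 5 7; -2 -2 4)² = 729/83980, sgn -1
B: Δ = 4!·8!·6!/19! = 1/174594420; Racah Σ t=0..1: t=0:+1/4354560 t=1:−1/11612160 = 1/6967296; ⇒ 3j(6 5 7; 5 -2 -3)² = 625/50388, sgn +1
I_A²/I_B² = (729/83980)/(625/50388) = 2187/3125

2187/3125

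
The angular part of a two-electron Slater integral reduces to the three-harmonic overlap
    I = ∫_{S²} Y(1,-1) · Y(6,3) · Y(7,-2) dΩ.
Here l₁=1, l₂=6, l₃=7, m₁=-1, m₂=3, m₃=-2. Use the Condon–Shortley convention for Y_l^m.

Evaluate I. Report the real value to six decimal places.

Rules hold: Σm=0, L=14 even, 5≤7≤7.
N = 3·13·15 = 585
Δ = 0!·2!·12!/15! = 1/1365
Racah Σ t=0..0: t=0:+1/518400 = 1/518400
⇒ 3j(1 6 7; 0 0 0)² = 7/195, sgn -1
Racah Σ t=0..0: t=0:+1/4354560 = 1/4354560
⇒ 3j(1 6 7; -1 3 -2)² = 2/273, sgn -1
4πI² = N·(3j₀)²·(3jₘ)² = 2/13
I = +1·√(0.153846/4π) = 0.11064668

0.110647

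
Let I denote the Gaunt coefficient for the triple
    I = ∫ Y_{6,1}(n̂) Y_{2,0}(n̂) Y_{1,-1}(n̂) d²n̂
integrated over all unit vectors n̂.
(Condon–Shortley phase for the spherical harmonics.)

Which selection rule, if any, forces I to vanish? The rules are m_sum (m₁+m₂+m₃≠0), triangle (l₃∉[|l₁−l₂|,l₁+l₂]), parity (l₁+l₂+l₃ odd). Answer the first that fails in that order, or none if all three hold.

triangle

Σmᵢ = 0  ✓
l₃∈[|l₁−l₂|,l₁+l₂]=[4,8], have l₃=1  ✗
Σlᵢ = 9 ⇒ odd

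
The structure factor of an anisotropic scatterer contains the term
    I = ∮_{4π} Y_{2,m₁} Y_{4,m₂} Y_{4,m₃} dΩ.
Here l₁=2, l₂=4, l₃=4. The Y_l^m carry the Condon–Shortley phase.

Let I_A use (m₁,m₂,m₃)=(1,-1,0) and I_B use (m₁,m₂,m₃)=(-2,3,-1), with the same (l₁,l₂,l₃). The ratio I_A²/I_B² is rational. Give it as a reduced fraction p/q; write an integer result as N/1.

l's match ⇒ only the (l;m) 3-j factors differ between A and B.
A: triangle coeff Δ(2,4,4) = 1/13860; Σ_t [0,1]: t=0:+1/72 t=1:−1/96 = 1/288; (3j)²=1/462 [(2 4 4; 1 -1 0)], sign=+1
B: triangle coeff Δ(2,4,4) = 1/13860; Σ_t [2,2]: t=2:+1/480 = 1/480; (3j)²=3/110 [(2 4 4; -2 3 -1)], sign=-1
I_A²/I_B² = (1/462)/(3/110) = 5/63

5/63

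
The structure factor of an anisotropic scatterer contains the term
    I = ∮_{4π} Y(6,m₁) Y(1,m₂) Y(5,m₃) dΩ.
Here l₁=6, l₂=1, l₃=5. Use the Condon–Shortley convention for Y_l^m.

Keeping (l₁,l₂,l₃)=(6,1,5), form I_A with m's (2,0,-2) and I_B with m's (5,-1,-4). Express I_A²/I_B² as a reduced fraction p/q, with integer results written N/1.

32/55

Same 6,1,5: normalisation and zero-m 3j drop out of the ratio.
A: Δ: 2! 10! 0! / 13! → 1/858; sum: t=1:−1/30240 = -1/30240; 3j²(6 1 5; 2 0 -2) = Δ·Π!·Σ² = 16/429  (sign +1)
B: Δ: 2! 10! 0! / 13! → 1/858; sum: t=0:+1/725760 = 1/725760; 3j²(6 1 5; 5 -1 -4) = Δ·Π!·Σ² = 5/78  (sign -1)
I_A²/I_B² = (16/429)/(5/78) = 32/55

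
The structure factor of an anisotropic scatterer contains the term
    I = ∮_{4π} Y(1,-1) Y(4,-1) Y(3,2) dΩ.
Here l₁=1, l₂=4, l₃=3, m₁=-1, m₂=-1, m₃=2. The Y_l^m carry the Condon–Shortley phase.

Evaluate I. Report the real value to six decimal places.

Rules hold: Σm=0, L=8 even, 3≤3≤5.
N = 3·9·7 = 189
Δ = 2!·0!·6!/9! = 1/252
Racah Σ t=1..1: t=1:−1/36 = -1/36
⇒ 3j(1 4 3; 0 0 0)² = 4/63, sgn +1
Racah Σ t=2..2: t=2:+1/240 = 1/240
⇒ 3j(1 4 3; -1 -1 2)² = 1/84, sgn -1
4πI² = N·(3j₀)²·(3jₘ)² = 1/7
I = -1·√(0.142857/4π) = -0.10662181

-0.106622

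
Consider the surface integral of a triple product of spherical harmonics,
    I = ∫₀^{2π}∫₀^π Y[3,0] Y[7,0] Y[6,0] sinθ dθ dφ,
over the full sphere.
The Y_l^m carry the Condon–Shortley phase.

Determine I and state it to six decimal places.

Rules hold: Σm=0, L=16 even, 4≤6≤10.
N = 7·15·13 = 1365
Δ = 4!·2!·10!/17! = 1/2042040
Racah Σ t=1..3: t=1:−1/207360 t=2:+1/57600 t=3:−1/207360 = 1/129600
⇒ 3j(3 7 6; 0 0 0)² = 168/12155, sgn +1
(m-triple is (0,0,0) — same symbol as above.)
4πI² = N·(3j₀)²·(3jₘ)² = 592704/2272985
I = +1·√(0.26076/4π) = 0.14405081

0.144051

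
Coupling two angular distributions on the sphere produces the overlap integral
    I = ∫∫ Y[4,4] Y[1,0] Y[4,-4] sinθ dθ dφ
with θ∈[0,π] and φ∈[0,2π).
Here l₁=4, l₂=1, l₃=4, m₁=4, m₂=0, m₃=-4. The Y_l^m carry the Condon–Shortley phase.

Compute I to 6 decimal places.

0.000000

Σlᵢ=9 odd — θ-integrand is odd under cosθ→−cosθ; I=0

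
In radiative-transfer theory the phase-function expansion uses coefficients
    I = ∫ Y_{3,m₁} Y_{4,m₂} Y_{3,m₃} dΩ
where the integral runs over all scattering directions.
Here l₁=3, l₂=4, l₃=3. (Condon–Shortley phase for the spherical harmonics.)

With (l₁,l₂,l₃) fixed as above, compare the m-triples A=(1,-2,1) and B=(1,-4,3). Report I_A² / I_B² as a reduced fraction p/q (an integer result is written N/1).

20/21

Shared (l₁,l₂,l₃)=(3,4,3): N and (l;000)² cancel in I_A²/I_B².
A: Δ = 4!·2!·4!/11! = 1/34650; Racah Σ t=0..2: t=0:+1/192 t=1:−1/36 t=2:+1/192 = -5/288; ⇒ 3j(3 4 3; 1 -2 1)² = 20/693, sgn -1
B: Δ = 4!·2!·4!/11! = 1/34650; Racah Σ t=0..0: t=0:+1/1152 = 1/1152; ⇒ 3j(3 4 3; 1 -4 3)² = 1/33, sgn +1
I_A²/I_B² = (20/693)/(1/33) = 20/21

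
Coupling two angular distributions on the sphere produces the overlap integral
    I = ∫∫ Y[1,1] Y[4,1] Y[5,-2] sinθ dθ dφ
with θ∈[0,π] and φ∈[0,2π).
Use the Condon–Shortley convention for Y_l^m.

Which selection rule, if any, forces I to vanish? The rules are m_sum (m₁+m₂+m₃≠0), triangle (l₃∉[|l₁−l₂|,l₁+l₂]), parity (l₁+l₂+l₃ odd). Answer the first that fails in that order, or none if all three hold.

none

Σmᵢ = 0  ✓
l₃∈[|l₁−l₂|,l₁+l₂]=[3,5], have l₃=5  ✓
Σlᵢ = 10 ⇒ even  ✓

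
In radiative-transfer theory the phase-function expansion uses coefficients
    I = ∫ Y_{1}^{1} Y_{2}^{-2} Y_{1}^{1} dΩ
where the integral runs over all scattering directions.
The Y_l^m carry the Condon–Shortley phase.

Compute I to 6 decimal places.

Rules hold: Σm=0, L=4 even, 1≤1≤3.
N = 3·5·3 = 45
Δ = 2!·0!·2!/5! = 1/30
Racah Σ t=1..1: t=1:−1/1 = -1/1
⇒ 3j(1 2 1; 0 0 0)² = 2/15, sgn +1
Racah Σ t=0..0: t=0:+1/4 = 1/4
⇒ 3j(1 2 1; 1 -2 1)² = 1/5, sgn +1
4πI² = N·(3j₀)²·(3jₘ)² = 6/5
I = +1·√(1.2/4π) = 0.30901936

0.309019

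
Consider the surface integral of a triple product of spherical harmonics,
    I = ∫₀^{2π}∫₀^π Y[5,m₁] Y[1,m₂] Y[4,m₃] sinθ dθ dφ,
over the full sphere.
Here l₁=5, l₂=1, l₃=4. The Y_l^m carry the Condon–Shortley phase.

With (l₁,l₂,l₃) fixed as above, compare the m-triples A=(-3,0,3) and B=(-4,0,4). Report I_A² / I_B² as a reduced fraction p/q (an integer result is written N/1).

16/9

Same 5,1,4: normalisation and zero-m 3j drop out of the ratio.
A: Δ: 2! 8! 0! / 11! → 1/495; sum: t=1:−1/5040 = -1/5040; 3j²(5 1 4; -3 0 3) = Δ·Π!·Σ² = 16/495  (sign +1)
B: Δ: 2! 8! 0! / 11! → 1/495; sum: t=1:−1/40320 = -1/40320; 3j²(5 1 4; -4 0 4) = Δ·Π!·Σ² = 1/55  (sign -1)
I_A²/I_B² = (16/495)/(1/55) = 16/9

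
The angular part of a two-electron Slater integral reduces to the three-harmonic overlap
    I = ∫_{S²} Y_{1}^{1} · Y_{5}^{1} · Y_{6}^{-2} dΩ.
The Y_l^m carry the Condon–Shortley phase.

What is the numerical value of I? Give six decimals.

Checks pass: Σm=0; 12 even; l₃=6∈[4,6].
(2·1+1)(2·5+1)(2·6+1) = 429
Δ: 0! 2! 10! / 13! → 1/858
sum: t=0:+1/14400 = 1/14400
3j²(1 5 6; 0 0 0) = Δ·Π!·Σ² = 6/143  (sign +1)
sum: t=0:+1/34560 = 1/34560
3j²(1 5 6; 1 1 -2) = Δ·Π!·Σ² = 14/429  (sign +1)
combine: 4πI² = 429·6/143·14/429 = 84/143
take √, sign +1: I = 0.21620548

0.216205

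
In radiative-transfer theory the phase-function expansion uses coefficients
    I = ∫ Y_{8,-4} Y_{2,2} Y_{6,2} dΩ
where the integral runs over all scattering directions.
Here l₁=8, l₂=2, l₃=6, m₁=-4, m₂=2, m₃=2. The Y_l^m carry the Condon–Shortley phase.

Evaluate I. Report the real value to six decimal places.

0.188806

Rules hold: Σm=0, L=16 even, 6≤6≤10.
N = 17·5·13 = 1105
Δ = 4!·12!·0!/17! = 1/30940
Racah Σ t=2..2: t=2:+1/2073600 = 1/2073600
⇒ 3j(8 2 6; 0 0 0)² = 28/1105, sgn +1
Racah Σ t=4..4: t=4:+1/23224320 = 1/23224320
⇒ 3j(8 2 6; -4 2 2)² = 99/6188, sgn +1
4πI² = N·(3j₀)²·(3jₘ)² = 99/221
I = +1·√(0.447964/4π) = 0.18880632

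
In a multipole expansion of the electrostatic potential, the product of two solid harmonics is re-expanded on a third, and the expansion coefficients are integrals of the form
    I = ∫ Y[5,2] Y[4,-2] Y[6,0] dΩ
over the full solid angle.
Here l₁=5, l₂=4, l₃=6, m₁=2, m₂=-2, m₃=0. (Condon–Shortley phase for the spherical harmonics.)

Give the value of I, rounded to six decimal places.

l₁+l₂+l₃=15 is odd: 3j(l;000)=0 ⇒ I=0

0.000000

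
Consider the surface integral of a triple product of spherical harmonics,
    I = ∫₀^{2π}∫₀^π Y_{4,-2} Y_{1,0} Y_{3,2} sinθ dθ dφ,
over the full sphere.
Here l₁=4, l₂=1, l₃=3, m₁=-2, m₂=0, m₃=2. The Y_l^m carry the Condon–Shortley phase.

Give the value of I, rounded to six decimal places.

0.213244

Checks pass: Σm=0; 8 even; l₃=3∈[3,5].
(2·4+1)(2·1+1)(2·3+1) = 189
Δ: 2! 6! 0! / 9! → 1/252
sum: t=1:−1/36 = -1/36
3j²(4 1 3; 0 0 0) = Δ·Π!·Σ² = 4/63  (sign +1)
sum: t=1:−1/120 = -1/120
3j²(4 1 3; -2 0 2) = Δ·Π!·Σ² = 1/21  (sign +1)
combine: 4πI² = 189·4/63·1/21 = 4/7
take √, sign +1: I = 0.21324362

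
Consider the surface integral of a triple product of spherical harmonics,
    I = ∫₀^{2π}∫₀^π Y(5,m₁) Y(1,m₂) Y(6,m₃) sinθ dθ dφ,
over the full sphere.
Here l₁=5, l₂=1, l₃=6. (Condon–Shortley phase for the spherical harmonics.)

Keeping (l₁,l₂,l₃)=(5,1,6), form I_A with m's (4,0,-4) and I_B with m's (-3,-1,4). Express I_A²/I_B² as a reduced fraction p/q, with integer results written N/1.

l's match ⇒ only the (l;m) 3-j factors differ between A and B.
A: triangle coeff Δ(5,1,6) = 1/858; Σ_t [0,0]: t=0:+1/362880 = 1/362880; (3j)²=10/429 [(5 1 6; 4 0 -4)], sign=+1
B: triangle coeff Δ(5,1,6) = 1/858; Σ_t [0,0]: t=0:+1/161280 = 1/161280; (3j)²=15/286 [(5 1 6; -3 -1 4)], sign=+1
I_A²/I_B² = (10/429)/(15/286) = 4/9

4/9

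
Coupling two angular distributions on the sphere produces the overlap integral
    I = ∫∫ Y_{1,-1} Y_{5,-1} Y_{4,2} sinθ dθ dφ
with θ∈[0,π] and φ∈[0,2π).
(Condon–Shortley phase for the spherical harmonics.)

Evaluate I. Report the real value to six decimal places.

Checks pass: Σm=0; 10 even; l₃=4∈[4,6].
(2·1+1)(2·5+1)(2·4+1) = 297
Δ: 2! 0! 8! / 11! → 1/495
sum: t=1:−1/576 = -1/576
3j²(1 5 4; 0 0 0) = Δ·Π!·Σ² = 5/99  (sign -1)
sum: t=2:+1/2880 = 1/2880
3j²(1 5 4; -1 -1 2) = Δ·Π!·Σ² = 2/165  (sign +1)
combine: 4πI² = 297·5/99·2/165 = 2/11
take √, sign -1: I = -0.12028562

-0.120286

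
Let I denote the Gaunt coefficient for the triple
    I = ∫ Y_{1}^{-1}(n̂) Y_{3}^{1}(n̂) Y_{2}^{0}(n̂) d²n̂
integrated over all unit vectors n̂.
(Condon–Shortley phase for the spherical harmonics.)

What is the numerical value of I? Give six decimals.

m-sum 0 ✓  L=6 even ✓  2≤2≤4 ✓
Π(2lᵢ+1) = 3×7×5 = 105
triangle coeff Δ(1,3,2) = 1/105
Σ_t [1,1]: t=1:−1/4 = -1/4
(3j)²=3/35 [(1 3 2; 0 0 0)], sign=-1
Σ_t [2,2]: t=2:+1/8 = 1/8
(3j)²=2/35 [(1 3 2; -1 1 0)], sign=+1
⇒ 4πI² = 18/35
I = (-1)√(18/35/(4π)) = -0.20230066

-0.202301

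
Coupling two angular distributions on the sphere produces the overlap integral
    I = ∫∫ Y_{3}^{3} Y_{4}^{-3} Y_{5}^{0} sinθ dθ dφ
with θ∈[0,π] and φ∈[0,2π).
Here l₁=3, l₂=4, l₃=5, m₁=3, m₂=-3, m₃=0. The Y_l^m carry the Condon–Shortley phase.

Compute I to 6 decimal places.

-0.098140

Rules hold: Σm=0, L=12 even, 1≤5≤7.
N = 7·9·11 = 693
Δ = 2!·4!·6!/13! = 1/180180
Racah Σ t=0..2: t=0:+1/576 t=1:−1/144 t=2:+1/576 = -1/288
⇒ 3j(3 4 5; 0 0 0)² = 20/1001, sgn +1
Racah Σ t=0..0: t=0:+1/5760 = 1/5760
⇒ 3j(3 4 5; 3 -3 0)² = 5/572, sgn -1
4πI² = N·(3j₀)²·(3jₘ)² = 225/1859
I = -1·√(0.121033/4π) = -0.09814013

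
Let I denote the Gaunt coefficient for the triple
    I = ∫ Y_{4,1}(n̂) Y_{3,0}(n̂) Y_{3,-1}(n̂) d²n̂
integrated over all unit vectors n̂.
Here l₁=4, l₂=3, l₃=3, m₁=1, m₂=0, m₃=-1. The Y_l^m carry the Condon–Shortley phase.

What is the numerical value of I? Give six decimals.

Checks pass: Σm=0; 10 even; l₃=3∈[1,7].
(2·4+1)(2·3+1)(2·3+1) = 441
Δ: 4! 4! 2! / 11! → 1/34650
sum: t=1:−1/72 t=2:+1/16 t=3:−1/72 = 5/144
3j²(4 3 3; 0 0 0) = Δ·Π!·Σ² = 2/77  (sign -1)
sum: t=1:−1/48 t=2:+1/24 t=3:−1/288 = 5/288
3j²(4 3 3; 1 0 -1) = Δ·Π!·Σ² = 5/462  (sign +1)
combine: 4πI² = 441·2/77·5/462 = 15/121
take √, sign -1: I = -0.09932258

-0.099323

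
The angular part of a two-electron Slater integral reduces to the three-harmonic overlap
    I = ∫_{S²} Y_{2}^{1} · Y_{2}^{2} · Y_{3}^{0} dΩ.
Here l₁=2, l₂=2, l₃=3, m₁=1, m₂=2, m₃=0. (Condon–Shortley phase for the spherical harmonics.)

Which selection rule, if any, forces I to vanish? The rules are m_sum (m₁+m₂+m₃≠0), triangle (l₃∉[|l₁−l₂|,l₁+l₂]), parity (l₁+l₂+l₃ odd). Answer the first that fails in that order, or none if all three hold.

Σmᵢ = 3  ✗
l₃∈[|l₁−l₂|,l₁+l₂]=[0,4], have l₃=3
Σlᵢ = 7 ⇒ odd

m_sum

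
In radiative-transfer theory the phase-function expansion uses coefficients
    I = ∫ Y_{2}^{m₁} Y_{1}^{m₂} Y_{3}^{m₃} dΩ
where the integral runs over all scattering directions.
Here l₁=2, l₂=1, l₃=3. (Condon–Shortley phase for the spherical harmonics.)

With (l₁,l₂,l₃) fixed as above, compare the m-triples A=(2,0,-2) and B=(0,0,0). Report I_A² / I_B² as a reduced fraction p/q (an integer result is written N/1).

5/9

Shared (l₁,l₂,l₃)=(2,1,3): N and (l;000)² cancel in I_A²/I_B².
A: Δ = 0!·4!·2!/7! = 1/105; Racah Σ t=0..0: t=0:+1/24 = 1/24; ⇒ 3j(2 1 3; 2 0 -2)² = 1/21, sgn -1
B: Δ = 0!·4!·2!/7! = 1/105; Racah Σ t=0..0: t=0:+1/4 = 1/4; ⇒ 3j(2 1 3; 0 0 0)² = 3/35, sgn -1
I_A²/I_B² = (1/21)/(3/35) = 5/9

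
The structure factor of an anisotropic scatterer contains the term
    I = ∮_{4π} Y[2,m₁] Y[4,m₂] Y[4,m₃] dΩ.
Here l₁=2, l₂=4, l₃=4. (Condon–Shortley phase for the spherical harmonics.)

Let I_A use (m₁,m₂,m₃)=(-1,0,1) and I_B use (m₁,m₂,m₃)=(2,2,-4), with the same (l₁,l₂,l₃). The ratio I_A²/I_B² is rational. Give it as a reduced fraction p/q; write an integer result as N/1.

l's match ⇒ only the (l;m) 3-j factors differ between A and B.
A: triangle coeff Δ(2,4,4) = 1/13860; Σ_t [1,2]: t=1:−1/72 t=2:+1/96 = -1/288; (3j)²=1/462 [(2 4 4; -1 0 1)], sign=+1
B: triangle coeff Δ(2,4,4) = 1/13860; Σ_t [0,0]: t=0:+1/2880 = 1/2880; (3j)²=2/165 [(2 4 4; 2 2 -4)], sign=+1
I_A²/I_B² = (1/462)/(2/165) = 5/28

5/28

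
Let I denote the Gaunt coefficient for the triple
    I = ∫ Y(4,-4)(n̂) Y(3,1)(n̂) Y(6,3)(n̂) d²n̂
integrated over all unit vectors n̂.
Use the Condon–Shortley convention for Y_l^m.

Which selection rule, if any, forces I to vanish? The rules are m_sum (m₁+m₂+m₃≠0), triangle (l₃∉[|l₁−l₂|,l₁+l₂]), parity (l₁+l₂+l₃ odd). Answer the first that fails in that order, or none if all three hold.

parity

Σmᵢ = 0  ✓
l₃∈[|l₁−l₂|,l₁+l₂]=[1,7], have l₃=6  ✓
Σlᵢ = 13 ⇒ odd  ✗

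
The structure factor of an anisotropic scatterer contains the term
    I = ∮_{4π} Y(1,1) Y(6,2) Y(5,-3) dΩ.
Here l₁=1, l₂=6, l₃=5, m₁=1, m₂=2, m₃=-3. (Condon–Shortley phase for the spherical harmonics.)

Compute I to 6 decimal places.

Rules hold: Σm=0, L=12 even, 5≤5≤7.
N = 3·13·11 = 429
Δ = 2!·0!·10!/13! = 1/858
Racah Σ t=1..1: t=1:−1/14400 = -1/14400
⇒ 3j(1 6 5; 0 0 0)² = 6/143, sgn +1
Racah Σ t=0..0: t=0:+1/161280 = 1/161280
⇒ 3j(1 6 5; 1 2 -3)² = 1/143, sgn +1
4πI² = N·(3j₀)²·(3jₘ)² = 18/143
I = +1·√(0.125874/4π) = 0.10008369

0.100084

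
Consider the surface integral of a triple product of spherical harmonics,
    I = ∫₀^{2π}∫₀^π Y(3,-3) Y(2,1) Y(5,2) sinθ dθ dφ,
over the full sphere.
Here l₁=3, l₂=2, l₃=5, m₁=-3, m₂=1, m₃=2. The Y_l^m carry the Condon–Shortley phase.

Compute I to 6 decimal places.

Rules hold: Σm=0, L=10 even, 1≤5≤5.
N = 7·5·11 = 385
Δ = 0!·6!·4!/11! = 1/2310
Racah Σ t=0..0: t=0:+1/144 = 1/144
⇒ 3j(3 2 5; 0 0 0)² = 10/231, sgn -1
Racah Σ t=0..0: t=0:+1/4320 = 1/4320
⇒ 3j(3 2 5; -3 1 2)² = 1/330, sgn -1
4πI² = N·(3j₀)²·(3jₘ)² = 5/99
I = +1·√(0.0505051/4π) = 0.06339609

0.063396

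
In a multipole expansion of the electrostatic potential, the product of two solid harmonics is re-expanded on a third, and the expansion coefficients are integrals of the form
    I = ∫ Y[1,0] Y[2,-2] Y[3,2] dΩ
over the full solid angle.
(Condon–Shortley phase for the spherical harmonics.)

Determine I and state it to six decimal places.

0.184674

Rules hold: Σm=0, L=6 even, 1≤3≤3.
N = 3·5·7 = 105
Δ = 0!·2!·4!/7! = 1/105
Racah Σ t=0..0: t=0:+1/4 = 1/4
⇒ 3j(1 2 3; 0 0 0)² = 3/35, sgn -1
Racah Σ t=0..0: t=0:+1/24 = 1/24
⇒ 3j(1 2 3; 0 -2 2)² = 1/21, sgn -1
4πI² = N·(3j₀)²·(3jₘ)² = 3/7
I = +1·√(0.428571/4π) = 0.18467439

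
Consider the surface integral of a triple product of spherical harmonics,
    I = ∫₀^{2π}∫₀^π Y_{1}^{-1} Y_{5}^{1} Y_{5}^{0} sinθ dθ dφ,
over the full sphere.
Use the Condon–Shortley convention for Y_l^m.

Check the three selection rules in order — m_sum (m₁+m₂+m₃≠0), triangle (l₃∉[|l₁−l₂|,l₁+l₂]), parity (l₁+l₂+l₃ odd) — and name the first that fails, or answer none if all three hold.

Σmᵢ = 0  ✓
l₃∈[|l₁−l₂|,l₁+l₂]=[4,6], have l₃=5  ✓
Σlᵢ = 11 ⇒ odd  ✗

parity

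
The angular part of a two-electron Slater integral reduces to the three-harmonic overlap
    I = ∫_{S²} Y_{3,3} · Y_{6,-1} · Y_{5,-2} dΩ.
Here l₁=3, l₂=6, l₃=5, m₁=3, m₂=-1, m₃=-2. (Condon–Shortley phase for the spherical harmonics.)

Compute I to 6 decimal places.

0.145631

Rules hold: Σm=0, L=14 even, 3≤5≤9.
N = 7·13·11 = 1001
Δ = 4!·2!·8!/15! = 1/675675
Racah Σ t=1..3: t=1:−1/8640 t=2:+1/2304 t=3:−1/8640 = 7/34560
⇒ 3j(3 6 5; 0 0 0)² = 7/429, sgn -1
Racah Σ t=0..0: t=0:+1/34560 = 1/34560
⇒ 3j(3 6 5; 3 -1 -2)² = 7/429, sgn -1
4πI² = N·(3j₀)²·(3jₘ)² = 343/1287
I = +1·√(0.266511/4π) = 0.14563067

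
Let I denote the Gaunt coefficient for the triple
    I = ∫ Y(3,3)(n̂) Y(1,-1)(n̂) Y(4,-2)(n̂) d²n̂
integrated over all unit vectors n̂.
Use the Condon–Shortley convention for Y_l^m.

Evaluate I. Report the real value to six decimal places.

Rules hold: Σm=0, L=8 even, 2≤4≤4.
N = 7·3·9 = 189
Δ = 0!·6!·2!/9! = 1/252
Racah Σ t=0..0: t=0:+1/36 = 1/36
⇒ 3j(3 1 4; 0 0 0)² = 4/63, sgn +1
Racah Σ t=0..0: t=0:+1/1440 = 1/1440
⇒ 3j(3 1 4; 3 -1 -2)² = 1/252, sgn +1
4πI² = N·(3j₀)²·(3jₘ)² = 1/21
I = +1·√(0.047619/4π) = 0.06155813

0.061558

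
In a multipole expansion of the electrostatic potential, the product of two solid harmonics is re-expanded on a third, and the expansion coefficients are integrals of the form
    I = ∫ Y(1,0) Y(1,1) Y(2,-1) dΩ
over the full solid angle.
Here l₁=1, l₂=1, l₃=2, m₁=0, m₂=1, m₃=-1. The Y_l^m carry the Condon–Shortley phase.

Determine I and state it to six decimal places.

Rules hold: Σm=0, L=4 even, 0≤2≤2.
N = 3·3·5 = 45
Δ = 0!·2!·2!/5! = 1/30
Racah Σ t=0..0: t=0:+1/1 = 1/1
⇒ 3j(1 1 2; 0 0 0)² = 2/15, sgn +1
Racah Σ t=0..0: t=0:+1/2 = 1/2
⇒ 3j(1 1 2; 0 1 -1)² = 1/10, sgn -1
4πI² = N·(3j₀)²·(3jₘ)² = 3/5
I = -1·√(0.6/4π) = -0.21850969

-0.218510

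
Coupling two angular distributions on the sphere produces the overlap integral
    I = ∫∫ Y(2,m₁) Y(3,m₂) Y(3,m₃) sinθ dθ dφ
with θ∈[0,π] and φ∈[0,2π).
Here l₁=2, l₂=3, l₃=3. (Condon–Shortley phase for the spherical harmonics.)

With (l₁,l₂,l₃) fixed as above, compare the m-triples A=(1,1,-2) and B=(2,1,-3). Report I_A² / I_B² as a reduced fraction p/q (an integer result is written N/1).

l's match ⇒ only the (l;m) 3-j factors differ between A and B.
A: triangle coeff Δ(2,3,3) = 1/3780; Σ_t [0,1]: t=0:+1/48 t=1:−1/12 = -1/16; (3j)²=1/28 [(2 3 3; 1 1 -2)], sign=+1
B: triangle coeff Δ(2,3,3) = 1/3780; Σ_t [0,0]: t=0:+1/96 = 1/96; (3j)²=1/42 [(2 3 3; 2 1 -3)], sign=+1
I_A²/I_B² = (1/28)/(1/42) = 3/2

3/2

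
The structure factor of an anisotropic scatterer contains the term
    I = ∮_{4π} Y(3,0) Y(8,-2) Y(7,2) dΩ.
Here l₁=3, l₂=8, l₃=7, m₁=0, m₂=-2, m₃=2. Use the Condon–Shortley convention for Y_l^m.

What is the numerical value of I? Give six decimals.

0.094539

Rules hold: Σm=0, L=18 even, 5≤7≤11.
N = 7·17·15 = 1785
Δ = 4!·2!·12!/19! = 1/5290740
Racah Σ t=1..3: t=1:−1/7257600 t=2:+1/2073600 t=3:−1/7257600 = 1/4838400
⇒ 3j(3 8 7; 0 0 0)² = 252/20995, sgn -1
Racah Σ t=1..3: t=1:−1/7257600 t=2:+1/3870720 t=3:−1/26127360 = 43/522547200
⇒ 3j(3 8 7; 0 -2 2)² = 1849/352716, sgn -1
4πI² = N·(3j₀)²·(3jₘ)² = 116487/1037153
I = +1·√(0.112314/4π) = 0.09453930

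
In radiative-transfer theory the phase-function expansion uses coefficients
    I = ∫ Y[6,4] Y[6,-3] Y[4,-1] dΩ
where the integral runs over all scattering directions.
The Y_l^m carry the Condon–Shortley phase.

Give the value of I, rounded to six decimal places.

Rules hold: Σm=0, L=16 even, 0≤4≤12.
N = 13·13·9 = 1521
Δ = 8!·4!·4!/17! = 1/15315300
Racah Σ t=2..6: t=2:+1/829440 t=3:−1/25920 t=4:+1/9216 t=5:−1/25920 t=6:+1/829440 = 7/207360
⇒ 3j(6 6 4; 0 0 0)² = 28/2431, sgn +1
Racah Σ t=0..2: t=0:+1/967680 t=1:−1/120960 t=2:+1/207360 = -1/414720
⇒ 3j(6 6 4; 4 -3 -1)² = 21/4862, sgn +1
4πI² = N·(3j₀)²·(3jₘ)² = 2646/34969
I = +1·√(0.075667/4π) = 0.07759762

0.077598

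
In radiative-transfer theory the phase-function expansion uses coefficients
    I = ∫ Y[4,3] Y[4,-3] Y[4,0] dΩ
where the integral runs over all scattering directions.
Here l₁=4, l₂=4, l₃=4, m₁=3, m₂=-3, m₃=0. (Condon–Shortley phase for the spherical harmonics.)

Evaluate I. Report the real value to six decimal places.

0.159788

Rules hold: Σm=0, L=12 even, 0≤4≤8.
N = 9·9·9 = 729
Δ = 4!·4!·4!/13! = 1/450450
Racah Σ t=0..4: t=0:+1/13824 t=1:−1/216 t=2:+1/64 t=3:−1/216 t=4:+1/13824 = 5/768
⇒ 3j(4 4 4; 0 0 0)² = 18/1001, sgn +1
Racah Σ t=0..1: t=0:+1/864 t=1:−1/3456 = 1/1152
⇒ 3j(4 4 4; 3 -3 0)² = 7/286, sgn +1
4πI² = N·(3j₀)²·(3jₘ)² = 6561/20449
I = +1·√(0.320847/4π) = 0.15978796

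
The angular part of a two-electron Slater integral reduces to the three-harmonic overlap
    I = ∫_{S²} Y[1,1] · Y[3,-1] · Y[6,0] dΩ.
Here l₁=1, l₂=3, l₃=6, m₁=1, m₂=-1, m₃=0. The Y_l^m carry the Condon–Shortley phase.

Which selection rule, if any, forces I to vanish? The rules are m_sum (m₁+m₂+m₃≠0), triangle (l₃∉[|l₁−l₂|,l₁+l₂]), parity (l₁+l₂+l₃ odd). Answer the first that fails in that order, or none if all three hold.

triangle

azimuthal sum: 1 − 1 + 0 = 0  ✓
2 ≤ 6 ≤ 4 (triangle on l)  ✗
L = 1 + 3 + 6 = 10 (even)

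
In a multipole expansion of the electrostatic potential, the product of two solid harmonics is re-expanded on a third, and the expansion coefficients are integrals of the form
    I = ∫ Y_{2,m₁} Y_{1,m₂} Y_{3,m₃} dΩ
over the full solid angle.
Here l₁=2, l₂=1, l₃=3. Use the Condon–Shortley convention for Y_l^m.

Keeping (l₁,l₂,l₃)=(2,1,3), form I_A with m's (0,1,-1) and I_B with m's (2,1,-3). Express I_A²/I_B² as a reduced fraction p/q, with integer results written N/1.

2/5

Same 2,1,3: normalisation and zero-m 3j drop out of the ratio.
A: Δ: 0! 4! 2! / 7! → 1/105; sum: t=0:+1/8 = 1/8; 3j²(2 1 3; 0 1 -1) = Δ·Π!·Σ² = 2/35  (sign +1)
B: Δ: 0! 4! 2! / 7! → 1/105; sum: t=0:+1/48 = 1/48; 3j²(2 1 3; 2 1 -3) = Δ·Π!·Σ² = 1/7  (sign +1)
I_A²/I_B² = (2/35)/(1/7) = 2/5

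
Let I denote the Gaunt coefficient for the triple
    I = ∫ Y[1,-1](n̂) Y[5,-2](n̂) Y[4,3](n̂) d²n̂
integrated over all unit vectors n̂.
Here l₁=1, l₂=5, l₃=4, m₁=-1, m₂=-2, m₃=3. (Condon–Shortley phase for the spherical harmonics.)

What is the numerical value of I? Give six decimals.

0.085055

m-sum 0 ✓  L=10 even ✓  4≤4≤6 ✓
Π(2lᵢ+1) = 3×11×9 = 297
triangle coeff Δ(1,5,4) = 1/495
Σ_t [1,1]: t=1:−1/576 = -1/576
(3j)²=5/99 [(1 5 4; 0 0 0)], sign=-1
Σ_t [2,2]: t=2:+1/10080 = 1/10080
(3j)²=1/165 [(1 5 4; -1 -2 3)], sign=-1
⇒ 4πI² = 1/11
I = (+1)√(1/11/(4π)) = 0.08505478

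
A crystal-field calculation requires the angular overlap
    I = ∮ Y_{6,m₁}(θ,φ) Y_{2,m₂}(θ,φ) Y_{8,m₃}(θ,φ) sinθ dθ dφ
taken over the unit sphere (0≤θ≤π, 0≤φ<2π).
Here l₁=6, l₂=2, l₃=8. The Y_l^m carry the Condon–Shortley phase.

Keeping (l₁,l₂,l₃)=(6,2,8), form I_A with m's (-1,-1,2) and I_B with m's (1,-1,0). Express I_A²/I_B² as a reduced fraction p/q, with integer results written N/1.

l's match ⇒ only the (l;m) 3-j factors differ between A and B.
A: triangle coeff Δ(6,2,8) = 1/30940; Σ_t [0,0]: t=0:+1/3628800 = 1/3628800; (3j)²=36/1547 [(6 2 8; -1 -1 2)], sign=+1
B: triangle coeff Δ(6,2,8) = 1/30940; Σ_t [0,0]: t=0:+1/3628800 = 1/3628800; (3j)²=16/1105 [(6 2 8; 1 -1 0)], sign=+1
I_A²/I_B² = (36/1547)/(16/1105) = 45/28

45/28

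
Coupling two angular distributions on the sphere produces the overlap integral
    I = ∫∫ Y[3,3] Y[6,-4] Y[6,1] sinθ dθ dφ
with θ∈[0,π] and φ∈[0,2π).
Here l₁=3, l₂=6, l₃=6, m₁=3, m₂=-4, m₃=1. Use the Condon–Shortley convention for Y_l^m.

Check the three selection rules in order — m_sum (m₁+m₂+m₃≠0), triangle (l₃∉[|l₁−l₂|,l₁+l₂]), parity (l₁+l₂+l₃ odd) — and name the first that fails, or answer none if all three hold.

parity

azimuthal sum: 3 − 4 + 1 = 0  ✓
3 ≤ 6 ≤ 9 (triangle on l)  ✓
L = 3 + 6 + 6 = 15 (odd)  ✗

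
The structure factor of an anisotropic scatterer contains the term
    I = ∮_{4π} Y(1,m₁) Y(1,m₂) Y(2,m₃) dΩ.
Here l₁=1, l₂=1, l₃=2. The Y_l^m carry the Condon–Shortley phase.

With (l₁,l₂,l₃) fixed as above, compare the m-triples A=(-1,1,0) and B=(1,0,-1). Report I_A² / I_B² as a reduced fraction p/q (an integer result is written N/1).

l's match ⇒ only the (l;m) 3-j factors differ between A and B.
A: triangle coeff Δ(1,1,2) = 1/30; Σ_t [0,0]: t=0:+1/4 = 1/4; (3j)²=1/30 [(1 1 2; -1 1 0)], sign=+1
B: triangle coeff Δ(1,1,2) = 1/30; Σ_t [0,0]: t=0:+1/2 = 1/2; (3j)²=1/10 [(1 1 2; 1 0 -1)], sign=-1
I_A²/I_B² = (1/30)/(1/10) = 1/3

1/3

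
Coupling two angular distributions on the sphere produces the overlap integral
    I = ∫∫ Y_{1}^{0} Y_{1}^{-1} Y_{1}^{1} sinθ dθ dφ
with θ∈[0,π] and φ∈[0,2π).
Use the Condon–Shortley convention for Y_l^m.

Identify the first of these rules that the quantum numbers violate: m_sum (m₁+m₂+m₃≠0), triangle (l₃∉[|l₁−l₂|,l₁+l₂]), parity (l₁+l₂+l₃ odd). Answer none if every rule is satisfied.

Σmᵢ = 0  ✓
l₃∈[|l₁−l₂|,l₁+l₂]=[0,2], have l₃=1  ✓
Σlᵢ = 3 ⇒ odd  ✗

parity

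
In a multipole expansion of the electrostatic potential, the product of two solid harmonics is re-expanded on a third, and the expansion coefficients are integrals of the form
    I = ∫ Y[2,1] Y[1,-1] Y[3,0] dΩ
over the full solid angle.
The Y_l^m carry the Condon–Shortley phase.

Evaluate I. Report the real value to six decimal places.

Rules hold: Σm=0, L=6 even, 1≤3≤3.
N = 5·3·7 = 105
Δ = 0!·4!·2!/7! = 1/105
Racah Σ t=0..0: t=0:+1/4 = 1/4
⇒ 3j(2 1 3; 0 0 0)² = 3/35, sgn -1
Racah Σ t=0..0: t=0:+1/12 = 1/12
⇒ 3j(2 1 3; 1 -1 0)² = 1/35, sgn -1
4πI² = N·(3j₀)²·(3jₘ)² = 9/35
I = +1·√(0.257143/4π) = 0.14304817

0.143048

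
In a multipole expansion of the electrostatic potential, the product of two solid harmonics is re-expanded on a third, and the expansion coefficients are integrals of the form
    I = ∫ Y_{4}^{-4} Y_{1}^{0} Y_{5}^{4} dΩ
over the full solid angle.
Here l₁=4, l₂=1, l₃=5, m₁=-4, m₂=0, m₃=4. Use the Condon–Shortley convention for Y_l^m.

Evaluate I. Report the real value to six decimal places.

0.147319

Rules hold: Σm=0, L=10 even, 3≤5≤5.
N = 9·3·11 = 297
Δ = 0!·8!·2!/11! = 1/495
Racah Σ t=0..0: t=0:+1/576 = 1/576
⇒ 3j(4 1 5; 0 0 0)² = 5/99, sgn -1
Racah Σ t=0..0: t=0:+1/40320 = 1/40320
⇒ 3j(4 1 5; -4 0 4)² = 1/55, sgn -1
4πI² = N·(3j₀)²·(3jₘ)² = 3/11
I = +1·√(0.272727/4π) = 0.14731920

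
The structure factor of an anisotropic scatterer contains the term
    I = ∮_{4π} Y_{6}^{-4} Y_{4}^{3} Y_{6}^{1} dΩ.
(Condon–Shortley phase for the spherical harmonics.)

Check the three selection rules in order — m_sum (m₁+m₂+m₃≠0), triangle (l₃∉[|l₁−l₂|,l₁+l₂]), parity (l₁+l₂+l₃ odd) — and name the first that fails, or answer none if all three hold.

m₁+m₂+m₃ = -4 + 3 + 1 = 0  ✓
triangle: |6−4|=2 ≤ l₃=6 ≤ 6+4=10  ✓
parity: l₁+l₂+l₃ = 16 is even  ✓

none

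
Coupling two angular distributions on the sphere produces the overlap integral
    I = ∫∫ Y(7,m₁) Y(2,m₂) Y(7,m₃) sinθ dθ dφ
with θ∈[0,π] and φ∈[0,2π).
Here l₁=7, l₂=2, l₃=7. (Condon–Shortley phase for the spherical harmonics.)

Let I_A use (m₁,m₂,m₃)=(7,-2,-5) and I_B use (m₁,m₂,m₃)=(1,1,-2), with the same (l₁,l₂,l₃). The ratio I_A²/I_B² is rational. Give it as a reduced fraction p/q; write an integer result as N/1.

l's match ⇒ only the (l;m) 3-j factors differ between A and B.
A: triangle coeff Δ(7,2,7) = 1/185640; Σ_t [0,0]: t=0:+1/1916006400 = 1/1916006400; (3j)²=1/340 [(7 2 7; 7 -2 -5)], sign=+1
B: triangle coeff Δ(7,2,7) = 1/185640; Σ_t [1,2]: t=1:−1/1209600 t=2:+1/1935360 = -1/3225600; (3j)²=243/61880 [(7 2 7; 1 1 -2)], sign=+1
I_A²/I_B² = (1/340)/(243/61880) = 182/243

182/243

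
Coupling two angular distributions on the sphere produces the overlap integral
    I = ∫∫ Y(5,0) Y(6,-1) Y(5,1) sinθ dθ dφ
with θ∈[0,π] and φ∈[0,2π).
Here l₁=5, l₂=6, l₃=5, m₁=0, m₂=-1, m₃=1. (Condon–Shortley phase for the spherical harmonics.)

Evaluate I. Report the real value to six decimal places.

-0.072607

m-sum 0 ✓  L=16 even ✓  1≤5≤11 ✓
Π(2lᵢ+1) = 11×13×11 = 1573
triangle coeff Δ(5,6,5) = 1/28588560
Σ_t [1,5]: t=1:−1/345600 t=2:+1/13824 t=3:−1/5184 t=4:+1/13824 t=5:−1/345600 = -7/129600
(3j)²=80/7293 [(5 6 5; 0 0 0)], sign=+1
Σ_t [1,5]: t=1:−1/138240 t=2:+1/10368 t=3:−1/6912 t=4:+1/34560 t=5:−1/2073600 = -7/259200
(3j)²=28/7293 [(5 6 5; 0 -1 1)], sign=-1
⇒ 4πI² = 2240/33813
I = (-1)√(2240/33813/(4π)) = -0.07260679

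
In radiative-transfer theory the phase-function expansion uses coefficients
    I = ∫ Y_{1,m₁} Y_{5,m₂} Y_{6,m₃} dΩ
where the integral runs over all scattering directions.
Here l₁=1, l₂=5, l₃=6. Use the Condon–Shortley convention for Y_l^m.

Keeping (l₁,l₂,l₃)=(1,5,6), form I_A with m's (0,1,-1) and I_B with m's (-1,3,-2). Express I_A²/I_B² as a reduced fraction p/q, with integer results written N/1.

l's match ⇒ only the (l;m) 3-j factors differ between A and B.
A: triangle coeff Δ(1,5,6) = 1/858; Σ_t [0,0]: t=0:+1/17280 = 1/17280; (3j)²=35/858 [(1 5 6; 0 1 -1)], sign=-1
B: triangle coeff Δ(1,5,6) = 1/858; Σ_t [0,0]: t=0:+1/161280 = 1/161280; (3j)²=1/143 [(1 5 6; -1 3 -2)], sign=+1
I_A²/I_B² = (35/858)/(1/143) = 35/6

35/6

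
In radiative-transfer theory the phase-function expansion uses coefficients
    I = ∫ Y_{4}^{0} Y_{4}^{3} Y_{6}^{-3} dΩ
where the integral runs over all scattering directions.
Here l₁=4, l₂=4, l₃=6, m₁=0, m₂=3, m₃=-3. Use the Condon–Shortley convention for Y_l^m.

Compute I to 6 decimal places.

0.123195

m-sum 0 ✓  L=14 even ✓  0≤6≤8 ✓
Π(2lᵢ+1) = 9×9×13 = 1053
triangle coeff Δ(4,4,6) = 1/1261260
Σ_t [0,2]: t=0:+1/4608 t=1:−1/1296 t=2:+1/4608 = -7/20736
(3j)²=20/1287 [(4 4 6; 0 0 0)], sign=-1
Σ_t [1,2]: t=1:−1/25920 t=2:+1/11520 = 1/20736
(3j)²=5/429 [(4 4 6; 0 3 -3)], sign=-1
⇒ 4πI² = 300/1573
I = (+1)√(300/1573/(4π)) = 0.12319450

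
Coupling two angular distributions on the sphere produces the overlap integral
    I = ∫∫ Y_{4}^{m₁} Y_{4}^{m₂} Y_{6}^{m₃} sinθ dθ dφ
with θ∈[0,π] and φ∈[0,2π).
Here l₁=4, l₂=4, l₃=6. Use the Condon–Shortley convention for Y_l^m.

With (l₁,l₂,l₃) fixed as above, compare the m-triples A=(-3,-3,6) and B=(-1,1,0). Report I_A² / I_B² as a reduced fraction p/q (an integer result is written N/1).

l's match ⇒ only the (l;m) 3-j factors differ between A and B.
A: triangle coeff Δ(4,4,6) = 1/1261260; Σ_t [1,1]: t=1:−1/518400 = -1/518400; (3j)²=7/195 [(4 4 6; -3 -3 6)], sign=-1
B: triangle coeff Δ(4,4,6) = 1/1261260; Σ_t [0,2]: t=0:+1/28800 t=1:−1/2304 t=2:+1/2592 = -7/518400; (3j)²=1/25740 [(4 4 6; -1 1 0)], sign=-1
I_A²/I_B² = (7/195)/(1/25740) = 924/1

924/1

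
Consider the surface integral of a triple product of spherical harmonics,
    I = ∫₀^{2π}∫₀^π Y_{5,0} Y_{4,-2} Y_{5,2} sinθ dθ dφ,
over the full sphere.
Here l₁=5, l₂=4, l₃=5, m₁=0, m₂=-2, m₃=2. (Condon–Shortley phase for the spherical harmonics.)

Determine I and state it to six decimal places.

Checks pass: Σm=0; 14 even; l₃=5∈[1,9].
(2·5+1)(2·4+1)(2·5+1) = 1089
Δ: 4! 6! 4! / 15! → 1/3153150
sum: t=0:+1/69120 t=1:−1/1728 t=2:+1/576 t=3:−1/1728 t=4:+1/69120 = 7/11520
3j²(5 4 5; 0 0 0) = Δ·Π!·Σ² = 2/143  (sign -1)
sum: t=0:+1/11520 t=1:−1/1728 t=2:+1/3456 = -7/34560
3j²(5 4 5; 0 -2 2) = Δ·Π!·Σ² = 7/858  (sign +1)
combine: 4πI² = 1089·2/143·7/858 = 21/169
take √, sign -1: I = -0.09944006

-0.099440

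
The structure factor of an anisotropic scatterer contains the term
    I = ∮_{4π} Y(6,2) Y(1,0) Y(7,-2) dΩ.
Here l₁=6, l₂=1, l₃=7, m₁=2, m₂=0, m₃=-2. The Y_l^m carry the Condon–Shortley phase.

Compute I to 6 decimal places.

0.234717

m-sum 0 ✓  L=14 even ✓  5≤7≤7 ✓
Π(2lᵢ+1) = 13×3×15 = 585
triangle coeff Δ(6,1,7) = 1/1365
Σ_t [0,0]: t=0:+1/518400 = 1/518400
(3j)²=7/195 [(6 1 7; 0 0 0)], sign=-1
Σ_t [0,0]: t=0:+1/967680 = 1/967680
(3j)²=3/91 [(6 1 7; 2 0 -2)], sign=-1
⇒ 4πI² = 9/13
I = (+1)√(9/13/(4π)) = 0.23471705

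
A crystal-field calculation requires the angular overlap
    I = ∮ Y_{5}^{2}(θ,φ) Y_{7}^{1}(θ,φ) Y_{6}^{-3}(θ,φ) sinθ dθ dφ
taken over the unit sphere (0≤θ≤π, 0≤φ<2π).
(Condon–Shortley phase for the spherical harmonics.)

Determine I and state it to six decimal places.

Checks pass: Σm=0; 18 even; l₃=6∈[2,12].
(2·5+1)(2·7+1)(2·6+1) = 2145
Δ: 6! 4! 8! / 19! → 1/174594420
sum: t=1:−1/4147200 t=2:+1/207360 t=3:−1/82944 t=4:+1/207360 t=5:−1/4147200 = -1/345600
3j²(5 7 6; 0 0 0) = Δ·Π!·Σ² = 420/46189  (sign -1)
sum: t=0:+1/174182400 t=1:−1/2419200 t=2:+1/414720 t=3:−1/622080 = 23/58060800
3j²(5 7 6; 2 1 -3) = Δ·Π!·Σ² = 1587/923780  (sign -1)
combine: 4πI² = 2145·420/46189·1587/923780 = 499905/14919047
take √, sign +1: I = 0.05163786

0.051638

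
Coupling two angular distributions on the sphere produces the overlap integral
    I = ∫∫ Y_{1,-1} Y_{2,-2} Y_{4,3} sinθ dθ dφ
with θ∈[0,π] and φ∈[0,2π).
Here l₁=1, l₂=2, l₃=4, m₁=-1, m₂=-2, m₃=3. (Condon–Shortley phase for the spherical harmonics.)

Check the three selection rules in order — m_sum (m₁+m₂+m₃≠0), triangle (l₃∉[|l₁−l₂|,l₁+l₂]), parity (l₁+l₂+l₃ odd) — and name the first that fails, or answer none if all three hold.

triangle

Σmᵢ = 0  ✓
l₃∈[|l₁−l₂|,l₁+l₂]=[1,3], have l₃=4  ✗
Σlᵢ = 7 ⇒ odd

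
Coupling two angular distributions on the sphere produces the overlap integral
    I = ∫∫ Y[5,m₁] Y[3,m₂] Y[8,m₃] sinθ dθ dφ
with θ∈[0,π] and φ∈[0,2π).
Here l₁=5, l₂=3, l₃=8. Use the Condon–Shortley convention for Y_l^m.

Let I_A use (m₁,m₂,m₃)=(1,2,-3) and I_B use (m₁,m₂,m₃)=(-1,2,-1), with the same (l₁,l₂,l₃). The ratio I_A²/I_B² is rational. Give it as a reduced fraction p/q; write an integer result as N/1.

55/21

l's match ⇒ only the (l;m) 3-j factors differ between A and B.
A: triangle coeff Δ(5,3,8) = 1/136136; Σ_t [0,0]: t=0:+1/2073600 = 1/2073600; (3j)²=15/884 [(5 3 8; 1 2 -3)], sign=-1
B: triangle coeff Δ(5,3,8) = 1/136136; Σ_t [0,0]: t=0:+1/2073600 = 1/2073600; (3j)²=63/9724 [(5 3 8; -1 2 -1)], sign=-1
I_A²/I_B² = (15/884)/(63/9724) = 55/21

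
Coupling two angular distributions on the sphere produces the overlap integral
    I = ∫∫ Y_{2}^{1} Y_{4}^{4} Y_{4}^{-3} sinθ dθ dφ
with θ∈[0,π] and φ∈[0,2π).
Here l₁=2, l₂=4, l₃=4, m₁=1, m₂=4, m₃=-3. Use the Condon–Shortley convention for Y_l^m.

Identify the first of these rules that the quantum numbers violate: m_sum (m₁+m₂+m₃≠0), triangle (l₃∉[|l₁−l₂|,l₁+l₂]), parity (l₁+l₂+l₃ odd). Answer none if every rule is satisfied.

m_sum

m₁+m₂+m₃ = 1 + 4 − 3 = 2  ✗
triangle: |2−4|=2 ≤ l₃=4 ≤ 2+4=6
parity: l₁+l₂+l₃ = 10 is even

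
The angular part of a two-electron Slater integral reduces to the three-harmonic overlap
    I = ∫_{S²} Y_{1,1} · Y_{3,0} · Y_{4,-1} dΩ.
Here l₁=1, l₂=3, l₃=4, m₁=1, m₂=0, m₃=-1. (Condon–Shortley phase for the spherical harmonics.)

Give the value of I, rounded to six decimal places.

-0.194664

m-sum 0 ✓  L=8 even ✓  2≤4≤4 ✓
Π(2lᵢ+1) = 3×7×9 = 189
triangle coeff Δ(1,3,4) = 1/252
Σ_t [0,0]: t=0:+1/36 = 1/36
(3j)²=4/63 [(1 3 4; 0 0 0)], sign=+1
Σ_t [0,0]: t=0:+1/72 = 1/72
(3j)²=5/126 [(1 3 4; 1 0 -1)], sign=-1
⇒ 4πI² = 10/21
I = (-1)√(10/21/(4π)) = -0.19466390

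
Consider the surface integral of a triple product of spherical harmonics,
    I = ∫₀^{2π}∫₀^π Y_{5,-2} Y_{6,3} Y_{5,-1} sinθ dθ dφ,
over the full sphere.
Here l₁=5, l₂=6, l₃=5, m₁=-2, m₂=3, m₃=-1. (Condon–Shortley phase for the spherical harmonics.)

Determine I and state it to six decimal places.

-0.071298

m-sum 0 ✓  L=16 even ✓  1≤5≤11 ✓
Π(2lᵢ+1) = 11×13×11 = 1573
triangle coeff Δ(5,6,5) = 1/28588560
Σ_t [1,5]: t=1:−1/345600 t=2:+1/13824 t=3:−1/5184 t=4:+1/13824 t=5:−1/345600 = -7/129600
(3j)²=80/7293 [(5 6 5; 0 0 0)], sign=+1
Σ_t [3,6]: t=3:−1/622080 t=4:+1/34560 t=5:−1/23040 t=6:+1/155520 = -1/103680
(3j)²=9/2431 [(5 6 5; -2 3 -1)], sign=-1
⇒ 4πI² = 240/3757
I = (-1)√(240/3757/(4π)) = -0.07129845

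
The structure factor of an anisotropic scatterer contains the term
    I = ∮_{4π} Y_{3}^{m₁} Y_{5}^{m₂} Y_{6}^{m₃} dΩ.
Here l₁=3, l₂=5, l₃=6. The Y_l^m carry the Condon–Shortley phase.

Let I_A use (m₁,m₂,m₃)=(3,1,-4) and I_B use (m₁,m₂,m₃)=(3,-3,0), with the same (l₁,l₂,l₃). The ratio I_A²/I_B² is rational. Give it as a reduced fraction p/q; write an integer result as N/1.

3/1

l's match ⇒ only the (l;m) 3-j factors differ between A and B.
A: triangle coeff Δ(3,5,6) = 1/675675; Σ_t [0,0]: t=0:+1/69120 = 1/69120; (3j)²=4/143 [(3 5 6; 3 1 -4)], sign=+1
B: triangle coeff Δ(3,5,6) = 1/675675; Σ_t [0,0]: t=0:+1/69120 = 1/69120; (3j)²=4/429 [(3 5 6; 3 -3 0)], sign=+1
I_A²/I_B² = (4/143)/(4/429) = 3/1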